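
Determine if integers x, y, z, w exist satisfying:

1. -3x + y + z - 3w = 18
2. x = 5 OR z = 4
Yes

Take x = 5, y = 0, z = 0, w = -11. Substituting into each constraint:
  (1) -3(5) + 0 + 0 - 3(-11) = 18 ✓
  (2) x = 5, target 5 ✓ (first branch holds)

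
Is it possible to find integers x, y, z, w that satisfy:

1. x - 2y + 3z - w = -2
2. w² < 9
Yes

Take x = -2, y = 0, z = 0, w = 0. Substituting into each constraint:
  (1) (-2) - 2(0) + 3(0) + 0 = -2 ✓
  (2) w² = (0)² = 0, and 0 < 9 ✓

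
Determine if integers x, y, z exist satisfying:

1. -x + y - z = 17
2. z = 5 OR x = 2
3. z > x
Yes

Take x = 4, y = 26, z = 5. Substituting into each constraint:
  (1) (-4) + 26 + (-5) = 17 ✓
  (2) z = 5, target 5 ✓ (first branch holds)
  (3) 5 > 4 ✓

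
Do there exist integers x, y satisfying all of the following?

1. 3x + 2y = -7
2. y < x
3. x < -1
No

The full constraint system is jointly infeasible over the integers. Each constraint and what it forces:

  - 3x + 2y = -7: is a linear equation tying the variables together
  - y < x: bounds one variable relative to another variable
  - x < -1: bounds one variable relative to a constant

Propagating the comparison: y < x and x ≤ -2 give y ≤ -3. Range argument: with x ∈ [−∞, -2], y ∈ [−∞, -3], the left side of the equation is at most -12, but the right side is -7 > -12. No integer solution exists.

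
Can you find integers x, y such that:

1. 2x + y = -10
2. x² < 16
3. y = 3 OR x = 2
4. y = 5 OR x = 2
Yes

Take x = 2, y = -14. Substituting into each constraint:
  (1) 2(2) + (-14) = -10 ✓
  (2) x² = (2)² = 4, and 4 < 16 ✓
  (3) x = 2, target 2 ✓ (second branch holds)
  (4) x = 2, target 2 ✓ (second branch holds)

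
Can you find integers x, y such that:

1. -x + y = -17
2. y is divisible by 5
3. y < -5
Yes

Take x = 7, y = -10. Substituting into each constraint:
  (1) (-7) + (-10) = -17 ✓
  (2) -10 = 5 × -2, remainder 0 ✓
  (3) -10 < -5 ✓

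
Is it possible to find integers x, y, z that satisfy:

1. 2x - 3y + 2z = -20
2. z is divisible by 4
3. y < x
Yes

Take x = 7, y = 6, z = -8. Substituting into each constraint:
  (1) 2(7) - 3(6) + 2(-8) = -20 ✓
  (2) -8 = 4 × -2, remainder 0 ✓
  (3) 6 < 7 ✓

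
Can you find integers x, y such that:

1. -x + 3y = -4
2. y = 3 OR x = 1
Yes

Take x = 13, y = 3. Substituting into each constraint:
  (1) (-13) + 3(3) = -4 ✓
  (2) y = 3, target 3 ✓ (first branch holds)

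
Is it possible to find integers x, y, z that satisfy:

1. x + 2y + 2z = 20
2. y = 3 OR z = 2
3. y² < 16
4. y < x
Yes

Take x = 12, y = 3, z = 1. Substituting into each constraint:
  (1) 12 + 2(3) + 2(1) = 20 ✓
  (2) y = 3, target 3 ✓ (first branch holds)
  (3) y² = (3)² = 9, and 9 < 16 ✓
  (4) 3 < 12 ✓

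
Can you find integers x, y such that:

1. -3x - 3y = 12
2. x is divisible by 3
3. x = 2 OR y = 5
Yes

Take x = -9, y = 5. Substituting into each constraint:
  (1) -3(-9) - 3(5) = 12 ✓
  (2) -9 = 3 × -3, remainder 0 ✓
  (3) y = 5, target 5 ✓ (second branch holds)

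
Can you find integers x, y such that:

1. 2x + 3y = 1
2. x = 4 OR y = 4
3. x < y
No

The full constraint system is jointly infeasible over the integers. Each constraint and what it forces:

  - 2x + 3y = 1: is a linear equation tying the variables together
  - x = 4 OR y = 4: forces a choice: either x = 4 or y = 4
  - x < y: bounds one variable relative to another variable

Split on the disjunction (x = 4 OR y = 4):
  • If x = 4: with x = 4, every remaining term of the linear equation is divisible by 3, so the left side is ≡ 0 (mod 3); but the right side -7 ≡ 2 (mod 3). No integers can satisfy it.
  • If y = 4: with y = 4, every remaining term of the linear equation is divisible by 2, so the left side is ≡ 0 (mod 2); but the right side -11 ≡ 1 (mod 2). No integers can satisfy it.
Both branches are infeasible, so the system has no integer solution.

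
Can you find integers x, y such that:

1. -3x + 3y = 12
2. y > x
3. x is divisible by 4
Yes

Take x = 0, y = 4. Substituting into each constraint:
  (1) -3(0) + 3(4) = 12 ✓
  (2) 4 > 0 ✓
  (3) 0 = 4 × 0, remainder 0 ✓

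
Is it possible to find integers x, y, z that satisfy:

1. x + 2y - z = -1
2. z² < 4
Yes

Take x = 0, y = 0, z = 1. Substituting into each constraint:
  (1) 0 + 2(0) + (-1) = -1 ✓
  (2) z² = (1)² = 1, and 1 < 4 ✓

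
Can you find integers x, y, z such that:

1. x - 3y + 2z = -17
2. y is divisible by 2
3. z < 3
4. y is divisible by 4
Yes

Take x = -17, y = 0, z = 0. Substituting into each constraint:
  (1) (-17) - 3(0) + 2(0) = -17 ✓
  (2) 0 = 2 × 0, remainder 0 ✓
  (3) 0 < 3 ✓
  (4) 0 = 4 × 0, remainder 0 ✓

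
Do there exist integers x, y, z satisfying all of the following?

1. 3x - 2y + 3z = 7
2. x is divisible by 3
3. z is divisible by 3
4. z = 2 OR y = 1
Yes

Take x = 0, y = 1, z = 3. Substituting into each constraint:
  (1) 3(0) - 2(1) + 3(3) = 7 ✓
  (2) 0 = 3 × 0, remainder 0 ✓
  (3) 3 = 3 × 1, remainder 0 ✓
  (4) y = 1, target 1 ✓ (second branch holds)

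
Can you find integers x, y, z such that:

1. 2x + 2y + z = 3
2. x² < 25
Yes

Take x = 0, y = 1, z = 1. Substituting into each constraint:
  (1) 2(0) + 2(1) + 1 = 3 ✓
  (2) x² = (0)² = 0, and 0 < 25 ✓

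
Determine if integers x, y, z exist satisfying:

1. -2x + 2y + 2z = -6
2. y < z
Yes

Take x = 2, y = -1, z = 0. Substituting into each constraint:
  (1) -2(2) + 2(-1) + 2(0) = -6 ✓
  (2) -1 < 0 ✓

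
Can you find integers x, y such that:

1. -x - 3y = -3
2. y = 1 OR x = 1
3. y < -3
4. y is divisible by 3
No

A contradictory subset is {-x - 3y = -3, y = 1 OR x = 1, y < -3}. No integer assignment can satisfy these jointly:

  - -x - 3y = -3: is a linear equation tying the variables together
  - y = 1 OR x = 1: forces a choice: either y = 1 or x = 1
  - y < -3: bounds one variable relative to a constant

Split on the disjunction (y = 1 OR x = 1):
  • If y = 1: this contradicts the bound y ≤ -4.
  • If x = 1: with x = 1, every remaining term of the linear equation is divisible by 3, so the left side is ≡ 0 (mod 3); but the right side -2 ≡ 1 (mod 3). No integers can satisfy it.
Both branches are infeasible, so the system has no integer solution.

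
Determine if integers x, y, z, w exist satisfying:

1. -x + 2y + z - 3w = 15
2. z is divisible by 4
Yes

Take x = -15, y = 0, z = 0, w = 0. Substituting into each constraint:
  (1) 15 + 2(0) + 0 - 3(0) = 15 ✓
  (2) 0 = 4 × 0, remainder 0 ✓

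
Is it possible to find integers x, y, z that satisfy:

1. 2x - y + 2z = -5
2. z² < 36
Yes

Take x = -2, y = 1, z = 0. Substituting into each constraint:
  (1) 2(-2) + (-1) + 2(0) = -5 ✓
  (2) z² = (0)² = 0, and 0 < 36 ✓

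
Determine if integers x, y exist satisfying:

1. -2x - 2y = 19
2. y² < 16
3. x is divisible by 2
No

Even the single constraint (-2x - 2y = 19) is infeasible over the integers.

  - -2x - 2y = 19: every term on the left is divisible by 2, so the LHS ≡ 0 (mod 2), but the RHS 19 is not — no integer solution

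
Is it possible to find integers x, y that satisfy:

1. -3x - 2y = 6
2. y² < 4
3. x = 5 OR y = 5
No

The full constraint system is jointly infeasible over the integers. Each constraint and what it forces:

  - -3x - 2y = 6: is a linear equation tying the variables together
  - y² < 4: restricts y to |y| ≤ 1
  - x = 5 OR y = 5: forces a choice: either x = 5 or y = 5

Split on the disjunction (x = 5 OR y = 5):
  • If x = 5: with x = 5, every remaining term of the linear equation is divisible by 2, so the left side is ≡ 0 (mod 2); but the right side 21 ≡ 1 (mod 2). No integers can satisfy it.
  • If y = 5: this contradicts y² < 4, which requires |y| ≤ 1.
Both branches are infeasible, so the system has no integer solution.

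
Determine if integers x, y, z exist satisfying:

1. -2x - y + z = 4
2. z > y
Yes

Take x = -1, y = -2, z = 0. Substituting into each constraint:
  (1) -2(-1) + 2 + 0 = 4 ✓
  (2) 0 > -2 ✓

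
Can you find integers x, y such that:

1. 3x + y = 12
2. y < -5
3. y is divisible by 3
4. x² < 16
No

A contradictory subset is {3x + y = 12, y < -5, x² < 16}. No integer assignment can satisfy these jointly:

  - 3x + y = 12: is a linear equation tying the variables together
  - y < -5: bounds one variable relative to a constant
  - x² < 16: restricts x to |x| ≤ 3

Range argument: with x ∈ [-3, 3], y ∈ [−∞, -6], the left side of the equation is at most 3, but the right side is 12 > 3. No integer solution exists.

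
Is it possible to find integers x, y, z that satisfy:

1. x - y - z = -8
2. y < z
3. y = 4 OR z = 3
Yes

Take x = -3, y = 2, z = 3. Substituting into each constraint:
  (1) (-3) + (-2) + (-3) = -8 ✓
  (2) 2 < 3 ✓
  (3) z = 3, target 3 ✓ (second branch holds)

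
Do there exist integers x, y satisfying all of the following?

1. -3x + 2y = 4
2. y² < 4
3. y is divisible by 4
No

The full constraint system is jointly infeasible over the integers. Each constraint and what it forces:

  - -3x + 2y = 4: is a linear equation tying the variables together
  - y² < 4: restricts y to |y| ≤ 1
  - y is divisible by 4: restricts y to multiples of 4

The bounds confine y to {0} with 4 | y. For each value, substitute into the equation:
  • y = 0: the equation gives -3x = 4, so x would not be an integer.
Every case fails, so no integer solution exists.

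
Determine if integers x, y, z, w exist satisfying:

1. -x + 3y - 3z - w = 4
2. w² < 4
Yes

Take x = -4, y = 0, z = 0, w = 0. Substituting into each constraint:
  (1) 4 + 3(0) - 3(0) + 0 = 4 ✓
  (2) w² = (0)² = 0, and 0 < 4 ✓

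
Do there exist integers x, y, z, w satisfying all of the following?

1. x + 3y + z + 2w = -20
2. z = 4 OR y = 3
Yes

Take x = 0, y = 0, z = 4, w = -12. Substituting into each constraint:
  (1) 0 + 3(0) + 4 + 2(-12) = -20 ✓
  (2) z = 4, target 4 ✓ (first branch holds)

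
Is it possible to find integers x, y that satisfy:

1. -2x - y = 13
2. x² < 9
Yes

Take x = 0, y = -13. Substituting into each constraint:
  (1) -2(0) + 13 = 13 ✓
  (2) x² = (0)² = 0, and 0 < 9 ✓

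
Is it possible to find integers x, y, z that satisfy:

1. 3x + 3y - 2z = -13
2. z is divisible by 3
No

The full constraint system is jointly infeasible over the integers. Each constraint and what it forces:

  - 3x + 3y - 2z = -13: is a linear equation tying the variables together
  - z is divisible by 3: restricts z to multiples of 3

Modular obstruction: writing z = 3z', every remaining term of the linear equation is divisible by 3, so the left side is ≡ 0 (mod 3); but the right side -13 ≡ 2 (mod 3). No integers can satisfy it.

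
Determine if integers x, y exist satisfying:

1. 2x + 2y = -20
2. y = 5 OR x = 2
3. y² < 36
Yes

Take x = -15, y = 5. Substituting into each constraint:
  (1) 2(-15) + 2(5) = -20 ✓
  (2) y = 5, target 5 ✓ (first branch holds)
  (3) y² = (5)² = 25, and 25 < 36 ✓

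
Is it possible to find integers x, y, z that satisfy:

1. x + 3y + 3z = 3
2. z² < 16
Yes

Take x = 0, y = 1, z = 0. Substituting into each constraint:
  (1) 0 + 3(1) + 3(0) = 3 ✓
  (2) z² = (0)² = 0, and 0 < 16 ✓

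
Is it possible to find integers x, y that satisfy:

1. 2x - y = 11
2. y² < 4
Yes

Take x = 5, y = -1. Substituting into each constraint:
  (1) 2(5) + 1 = 11 ✓
  (2) y² = (-1)² = 1, and 1 < 4 ✓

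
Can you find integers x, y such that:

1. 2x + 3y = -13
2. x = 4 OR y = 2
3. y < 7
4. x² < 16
No

A contradictory subset is {2x + 3y = -13, x = 4 OR y = 2, x² < 16}. No integer assignment can satisfy these jointly:

  - 2x + 3y = -13: is a linear equation tying the variables together
  - x = 4 OR y = 2: forces a choice: either x = 4 or y = 2
  - x² < 16: restricts x to |x| ≤ 3

Split on the disjunction (x = 4 OR y = 2):
  • If x = 4: this contradicts x² < 16, which requires |x| ≤ 3.
  • If y = 2: with y = 2, every remaining term of the linear equation is divisible by 2, so the left side is ≡ 0 (mod 2); but the right side -19 ≡ 1 (mod 2). No integers can satisfy it.
Both branches are infeasible, so the system has no integer solution.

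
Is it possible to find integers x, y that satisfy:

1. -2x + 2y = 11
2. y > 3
No

Even the single constraint (-2x + 2y = 11) is infeasible over the integers.

  - -2x + 2y = 11: every term on the left is divisible by 2, so the LHS ≡ 0 (mod 2), but the RHS 11 is not — no integer solution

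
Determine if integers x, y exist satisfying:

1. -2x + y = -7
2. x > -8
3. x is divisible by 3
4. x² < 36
Yes

Take x = 0, y = -7. Substituting into each constraint:
  (1) -2(0) + (-7) = -7 ✓
  (2) 0 > -8 ✓
  (3) 0 = 3 × 0, remainder 0 ✓
  (4) x² = (0)² = 0, and 0 < 36 ✓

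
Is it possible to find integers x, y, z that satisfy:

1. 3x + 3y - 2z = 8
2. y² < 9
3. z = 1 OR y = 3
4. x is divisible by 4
No

A contradictory subset is {3x + 3y - 2z = 8, y² < 9, z = 1 OR y = 3}. No integer assignment can satisfy these jointly:

  - 3x + 3y - 2z = 8: is a linear equation tying the variables together
  - y² < 9: restricts y to |y| ≤ 2
  - z = 1 OR y = 3: forces a choice: either z = 1 or y = 3

Split on the disjunction (z = 1 OR y = 3):
  • If z = 1: with z = 1, every remaining term of the linear equation is divisible by 3, so the left side is ≡ 0 (mod 3); but the right side 10 ≡ 1 (mod 3). No integers can satisfy it.
  • If y = 3: this contradicts y² < 9, which requires |y| ≤ 2.
Both branches are infeasible, so the system has no integer solution.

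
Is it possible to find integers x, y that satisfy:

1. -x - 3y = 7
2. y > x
Yes

Take x = -4, y = -1. Substituting into each constraint:
  (1) 4 - 3(-1) = 7 ✓
  (2) -1 > -4 ✓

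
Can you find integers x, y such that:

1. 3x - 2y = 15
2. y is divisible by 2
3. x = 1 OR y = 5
Yes

Take x = 1, y = -6. Substituting into each constraint:
  (1) 3(1) - 2(-6) = 15 ✓
  (2) -6 = 2 × -3, remainder 0 ✓
  (3) x = 1, target 1 ✓ (first branch holds)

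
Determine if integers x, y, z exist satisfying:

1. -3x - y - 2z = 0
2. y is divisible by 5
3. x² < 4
Yes

Take x = 0, y = 0, z = 0. Substituting into each constraint:
  (1) -3(0) + 0 - 2(0) = 0 ✓
  (2) 0 = 5 × 0, remainder 0 ✓
  (3) x² = (0)² = 0, and 0 < 4 ✓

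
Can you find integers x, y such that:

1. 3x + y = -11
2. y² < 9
Yes

Take x = -4, y = 1. Substituting into each constraint:
  (1) 3(-4) + 1 = -11 ✓
  (2) y² = (1)² = 1, and 1 < 9 ✓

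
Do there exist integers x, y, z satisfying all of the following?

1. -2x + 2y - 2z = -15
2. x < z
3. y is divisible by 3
No

Even the single constraint (-2x + 2y - 2z = -15) is infeasible over the integers.

  - -2x + 2y - 2z = -15: every term on the left is divisible by 2, so the LHS ≡ 0 (mod 2), but the RHS -15 is not — no integer solution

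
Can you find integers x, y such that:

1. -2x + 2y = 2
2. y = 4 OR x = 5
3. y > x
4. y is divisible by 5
No

The full constraint system is jointly infeasible over the integers. Each constraint and what it forces:

  - -2x + 2y = 2: is a linear equation tying the variables together
  - y = 4 OR x = 5: forces a choice: either y = 4 or x = 5
  - y > x: bounds one variable relative to another variable
  - y is divisible by 5: restricts y to multiples of 5

Split on the disjunction (y = 4 OR x = 5):
  • If y = 4: this contradicts the divisibility constraint — 4 is not a multiple of 5.
  • If x = 5: with x = 5, writing y = 5y', every remaining term of the linear equation is divisible by 10, so the left side is ≡ 0 (mod 10); but the right side 12 ≡ 2 (mod 10). No integers can satisfy it.
Both branches are infeasible, so the system has no integer solution.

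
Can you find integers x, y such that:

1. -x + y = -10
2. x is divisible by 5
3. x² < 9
Yes

Take x = 0, y = -10. Substituting into each constraint:
  (1) 0 + (-10) = -10 ✓
  (2) 0 = 5 × 0, remainder 0 ✓
  (3) x² = (0)² = 0, and 0 < 9 ✓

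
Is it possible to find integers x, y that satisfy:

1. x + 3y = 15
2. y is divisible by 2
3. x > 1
Yes

Take x = 15, y = 0. Substituting into each constraint:
  (1) 15 + 3(0) = 15 ✓
  (2) 0 = 2 × 0, remainder 0 ✓
  (3) 15 > 1 ✓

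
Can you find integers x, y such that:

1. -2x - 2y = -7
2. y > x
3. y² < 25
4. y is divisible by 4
No

Even the single constraint (-2x - 2y = -7) is infeasible over the integers.

  - -2x - 2y = -7: every term on the left is divisible by 2, so the LHS ≡ 0 (mod 2), but the RHS -7 is not — no integer solution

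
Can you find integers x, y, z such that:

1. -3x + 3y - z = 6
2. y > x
Yes

Take x = 0, y = 1, z = -3. Substituting into each constraint:
  (1) -3(0) + 3(1) + 3 = 6 ✓
  (2) 1 > 0 ✓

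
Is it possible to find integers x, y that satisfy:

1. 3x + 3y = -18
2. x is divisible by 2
Yes

Take x = 0, y = -6. Substituting into each constraint:
  (1) 3(0) + 3(-6) = -18 ✓
  (2) 0 = 2 × 0, remainder 0 ✓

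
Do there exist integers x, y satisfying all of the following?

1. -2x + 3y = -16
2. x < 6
Yes

Take x = 5, y = -2. Substituting into each constraint:
  (1) -2(5) + 3(-2) = -16 ✓
  (2) 5 < 6 ✓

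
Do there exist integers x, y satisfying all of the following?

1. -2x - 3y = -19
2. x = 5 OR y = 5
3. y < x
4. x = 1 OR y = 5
No

A contradictory subset is {-2x - 3y = -19, y < x, x = 1 OR y = 5}. No integer assignment can satisfy these jointly:

  - -2x - 3y = -19: is a linear equation tying the variables together
  - y < x: bounds one variable relative to another variable
  - x = 1 OR y = 5: forces a choice: either x = 1 or y = 5

Split on the disjunction (x = 1 OR y = 5):
  • If x = 1: with x = 1, every remaining term of the linear equation is divisible by 3, so the left side is ≡ 0 (mod 3); but the right side -17 ≡ 1 (mod 3). No integers can satisfy it.
  • If y = 5: the equation forces x = 2, giving (y, x) = (5, 2), which violates x > y.
Both branches are infeasible, so the system has no integer solution.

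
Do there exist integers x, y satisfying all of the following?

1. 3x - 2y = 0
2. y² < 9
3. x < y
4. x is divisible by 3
No

A contradictory subset is {3x - 2y = 0, y² < 9, x < y}. No integer assignment can satisfy these jointly:

  - 3x - 2y = 0: is a linear equation tying the variables together
  - y² < 9: restricts y to |y| ≤ 2
  - x < y: bounds one variable relative to another variable

The bounds confine y to {-2, -1, 0, 1, 2}. For each value, substitute into the equation:
  • y = -2: the equation gives 3x = -4, so x would not be an integer.
  • y = -1: the equation gives 3x = -2, so x would not be an integer.
  • y = 0: the equation forces x = 0, but y > x fails since 0 ≤ 0.
  • y = 1: the equation gives 3x = 2, so x would not be an integer.
  • y = 2: the equation gives 3x = 4, so x would not be an integer.
Every case fails, so no integer solution exists.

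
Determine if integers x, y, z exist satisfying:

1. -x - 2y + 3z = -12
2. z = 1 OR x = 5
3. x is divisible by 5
Yes

Take x = -5, y = 10, z = 1. Substituting into each constraint:
  (1) 5 - 2(10) + 3(1) = -12 ✓
  (2) z = 1, target 1 ✓ (first branch holds)
  (3) -5 = 5 × -1, remainder 0 ✓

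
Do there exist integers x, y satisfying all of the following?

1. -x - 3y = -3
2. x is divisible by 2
Yes

Take x = 0, y = 1. Substituting into each constraint:
  (1) 0 - 3(1) = -3 ✓
  (2) 0 = 2 × 0, remainder 0 ✓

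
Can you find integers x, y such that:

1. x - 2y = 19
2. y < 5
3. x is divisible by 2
No

A contradictory subset is {x - 2y = 19, x is divisible by 2}. No integer assignment can satisfy these jointly:

  - x - 2y = 19: is a linear equation tying the variables together
  - x is divisible by 2: restricts x to multiples of 2

Modular obstruction: writing x = 2x', every remaining term of the linear equation is divisible by 2, so the left side is ≡ 0 (mod 2); but the right side 19 ≡ 1 (mod 2). No integers can satisfy it.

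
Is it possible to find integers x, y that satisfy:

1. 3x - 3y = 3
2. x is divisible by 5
Yes

Take x = 0, y = -1. Substituting into each constraint:
  (1) 3(0) - 3(-1) = 3 ✓
  (2) 0 = 5 × 0, remainder 0 ✓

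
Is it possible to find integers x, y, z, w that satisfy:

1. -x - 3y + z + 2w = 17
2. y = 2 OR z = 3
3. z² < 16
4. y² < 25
Yes

Take x = -23, y = 2, z = 0, w = 0. Substituting into each constraint:
  (1) 23 - 3(2) + 0 + 2(0) = 17 ✓
  (2) y = 2, target 2 ✓ (first branch holds)
  (3) z² = (0)² = 0, and 0 < 16 ✓
  (4) y² = (2)² = 4, and 4 < 25 ✓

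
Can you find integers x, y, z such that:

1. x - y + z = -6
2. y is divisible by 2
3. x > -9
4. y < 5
Yes

Take x = -6, y = 0, z = 0. Substituting into each constraint:
  (1) (-6) + 0 + 0 = -6 ✓
  (2) 0 = 2 × 0, remainder 0 ✓
  (3) -6 > -9 ✓
  (4) 0 < 5 ✓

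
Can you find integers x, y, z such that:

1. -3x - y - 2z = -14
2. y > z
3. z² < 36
Yes

Take x = 6, y = 0, z = -2. Substituting into each constraint:
  (1) -3(6) + 0 - 2(-2) = -14 ✓
  (2) 0 > -2 ✓
  (3) z² = (-2)² = 4, and 4 < 36 ✓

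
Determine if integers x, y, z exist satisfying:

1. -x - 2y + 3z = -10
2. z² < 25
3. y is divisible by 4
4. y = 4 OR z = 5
Yes

Take x = 14, y = 4, z = 4. Substituting into each constraint:
  (1) (-14) - 2(4) + 3(4) = -10 ✓
  (2) z² = (4)² = 16, and 16 < 25 ✓
  (3) 4 = 4 × 1, remainder 0 ✓
  (4) y = 4, target 4 ✓ (first branch holds)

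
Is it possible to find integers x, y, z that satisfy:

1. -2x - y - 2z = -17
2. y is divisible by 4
No

The full constraint system is jointly infeasible over the integers. Each constraint and what it forces:

  - -2x - y - 2z = -17: is a linear equation tying the variables together
  - y is divisible by 4: restricts y to multiples of 4

Modular obstruction: writing y = 4y', every remaining term of the linear equation is divisible by 2, so the left side is ≡ 0 (mod 2); but the right side -17 ≡ 1 (mod 2). No integers can satisfy it.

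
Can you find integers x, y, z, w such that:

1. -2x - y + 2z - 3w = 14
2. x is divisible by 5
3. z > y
Yes

Take x = 0, y = 0, z = 1, w = -4. Substituting into each constraint:
  (1) -2(0) + 0 + 2(1) - 3(-4) = 14 ✓
  (2) 0 = 5 × 0, remainder 0 ✓
  (3) 1 > 0 ✓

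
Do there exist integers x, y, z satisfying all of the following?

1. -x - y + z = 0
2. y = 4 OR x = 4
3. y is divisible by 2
Yes

Take x = -4, y = 4, z = 0. Substituting into each constraint:
  (1) 4 + (-4) + 0 = 0 ✓
  (2) y = 4, target 4 ✓ (first branch holds)
  (3) 4 = 2 × 2, remainder 0 ✓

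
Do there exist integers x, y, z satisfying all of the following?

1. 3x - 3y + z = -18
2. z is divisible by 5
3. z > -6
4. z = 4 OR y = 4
Yes

Take x = -2, y = 4, z = 0. Substituting into each constraint:
  (1) 3(-2) - 3(4) + 0 = -18 ✓
  (2) 0 = 5 × 0, remainder 0 ✓
  (3) 0 > -6 ✓
  (4) y = 4, target 4 ✓ (second branch holds)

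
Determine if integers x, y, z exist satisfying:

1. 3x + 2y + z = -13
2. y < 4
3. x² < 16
Yes

Take x = 0, y = -7, z = 1. Substituting into each constraint:
  (1) 3(0) + 2(-7) + 1 = -13 ✓
  (2) -7 < 4 ✓
  (3) x² = (0)² = 0, and 0 < 16 ✓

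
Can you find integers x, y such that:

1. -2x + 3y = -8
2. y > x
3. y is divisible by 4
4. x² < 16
No

A contradictory subset is {-2x + 3y = -8, y > x, x² < 16}. No integer assignment can satisfy these jointly:

  - -2x + 3y = -8: is a linear equation tying the variables together
  - y > x: bounds one variable relative to another variable
  - x² < 16: restricts x to |x| ≤ 3

The bounds confine x to {-3, -2, -1, 0, 1, 2, 3}. For each value, substitute into the equation:
  • x = -3: the equation gives 3y = -14, so y would not be an integer.
  • x = -2: the equation forces y = -4, but y > x fails since -4 ≤ -2.
  • x = -1: the equation gives 3y = -10, so y would not be an integer.
  • x = 0: the equation gives 3y = -8, so y would not be an integer.
  • x = 1: the equation forces y = -2, but y > x fails since -2 ≤ 1.
  • x = 2: the equation gives 3y = -4, so y would not be an integer.
  • x = 3: the equation gives 3y = -2, so y would not be an integer.
Every case fails, so no integer solution exists.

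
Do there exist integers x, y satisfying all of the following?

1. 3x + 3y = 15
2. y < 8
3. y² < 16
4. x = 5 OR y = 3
Yes

Take x = 5, y = 0. Substituting into each constraint:
  (1) 3(5) + 3(0) = 15 ✓
  (2) 0 < 8 ✓
  (3) y² = (0)² = 0, and 0 < 16 ✓
  (4) x = 5, target 5 ✓ (first branch holds)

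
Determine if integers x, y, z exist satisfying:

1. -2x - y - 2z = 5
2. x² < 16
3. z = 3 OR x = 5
Yes

Take x = 0, y = -11, z = 3. Substituting into each constraint:
  (1) -2(0) + 11 - 2(3) = 5 ✓
  (2) x² = (0)² = 0, and 0 < 16 ✓
  (3) z = 3, target 3 ✓ (first branch holds)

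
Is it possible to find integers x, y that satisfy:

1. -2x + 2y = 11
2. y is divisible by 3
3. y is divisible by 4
No

Even the single constraint (-2x + 2y = 11) is infeasible over the integers.

  - -2x + 2y = 11: every term on the left is divisible by 2, so the LHS ≡ 0 (mod 2), but the RHS 11 is not — no integer solution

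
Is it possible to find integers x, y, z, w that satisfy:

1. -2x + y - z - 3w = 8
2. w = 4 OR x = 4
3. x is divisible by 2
Yes

Take x = 0, y = 0, z = -20, w = 4. Substituting into each constraint:
  (1) -2(0) + 0 + 20 - 3(4) = 8 ✓
  (2) w = 4, target 4 ✓ (first branch holds)
  (3) 0 = 2 × 0, remainder 0 ✓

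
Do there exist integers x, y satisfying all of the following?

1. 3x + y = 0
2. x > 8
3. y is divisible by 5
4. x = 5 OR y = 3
No

A contradictory subset is {3x + y = 0, x > 8, x = 5 OR y = 3}. No integer assignment can satisfy these jointly:

  - 3x + y = 0: is a linear equation tying the variables together
  - x > 8: bounds one variable relative to a constant
  - x = 5 OR y = 3: forces a choice: either x = 5 or y = 3

Split on the disjunction (x = 5 OR y = 3):
  • If x = 5: this contradicts the bound x ≥ 9.
  • If y = 3: the equation forces x = -1, which contradicts the bound x ≥ 9.
Both branches are infeasible, so the system has no integer solution.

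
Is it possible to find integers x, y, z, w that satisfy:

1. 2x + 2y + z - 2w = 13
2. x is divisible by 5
Yes

Take x = 0, y = 6, z = 1, w = 0. Substituting into each constraint:
  (1) 2(0) + 2(6) + 1 - 2(0) = 13 ✓
  (2) 0 = 5 × 0, remainder 0 ✓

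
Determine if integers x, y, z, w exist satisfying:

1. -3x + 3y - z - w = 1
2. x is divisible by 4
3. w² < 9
Yes

Take x = 0, y = 0, z = -1, w = 0. Substituting into each constraint:
  (1) -3(0) + 3(0) + 1 + 0 = 1 ✓
  (2) 0 = 4 × 0, remainder 0 ✓
  (3) w² = (0)² = 0, and 0 < 9 ✓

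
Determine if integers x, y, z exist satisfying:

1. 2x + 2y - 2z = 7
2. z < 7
No

Even the single constraint (2x + 2y - 2z = 7) is infeasible over the integers.

  - 2x + 2y - 2z = 7: every term on the left is divisible by 2, so the LHS ≡ 0 (mod 2), but the RHS 7 is not — no integer solution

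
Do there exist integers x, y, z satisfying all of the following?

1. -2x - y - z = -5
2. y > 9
Yes

Take x = 0, y = 10, z = -5. Substituting into each constraint:
  (1) -2(0) + (-10) + 5 = -5 ✓
  (2) 10 > 9 ✓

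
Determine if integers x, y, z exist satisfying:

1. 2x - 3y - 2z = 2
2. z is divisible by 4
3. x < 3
Yes

Take x = 1, y = 0, z = 0. Substituting into each constraint:
  (1) 2(1) - 3(0) - 2(0) = 2 ✓
  (2) 0 = 4 × 0, remainder 0 ✓
  (3) 1 < 3 ✓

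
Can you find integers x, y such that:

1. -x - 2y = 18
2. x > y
Yes

Take x = 0, y = -9. Substituting into each constraint:
  (1) 0 - 2(-9) = 18 ✓
  (2) 0 > -9 ✓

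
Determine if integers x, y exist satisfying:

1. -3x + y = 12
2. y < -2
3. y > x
Yes

Take x = -5, y = -3. Substituting into each constraint:
  (1) -3(-5) + (-3) = 12 ✓
  (2) -3 < -2 ✓
  (3) -3 > -5 ✓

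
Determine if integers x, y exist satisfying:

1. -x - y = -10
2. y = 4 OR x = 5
Yes

Take x = 5, y = 5. Substituting into each constraint:
  (1) (-5) + (-5) = -10 ✓
  (2) x = 5, target 5 ✓ (second branch holds)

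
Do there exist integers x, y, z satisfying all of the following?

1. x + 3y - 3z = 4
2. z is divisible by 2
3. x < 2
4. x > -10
Yes

Take x = 1, y = 1, z = 0. Substituting into each constraint:
  (1) 1 + 3(1) - 3(0) = 4 ✓
  (2) 0 = 2 × 0, remainder 0 ✓
  (3) 1 < 2 ✓
  (4) 1 > -10 ✓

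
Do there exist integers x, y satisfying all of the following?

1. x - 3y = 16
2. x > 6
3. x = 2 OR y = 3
Yes

Take x = 25, y = 3. Substituting into each constraint:
  (1) 25 - 3(3) = 16 ✓
  (2) 25 > 6 ✓
  (3) y = 3, target 3 ✓ (second branch holds)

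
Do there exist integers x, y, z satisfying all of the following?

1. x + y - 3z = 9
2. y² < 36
Yes

Take x = 9, y = 0, z = 0. Substituting into each constraint:
  (1) 9 + 0 - 3(0) = 9 ✓
  (2) y² = (0)² = 0, and 0 < 36 ✓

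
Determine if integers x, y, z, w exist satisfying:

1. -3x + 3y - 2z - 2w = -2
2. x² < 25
Yes

Take x = 0, y = 0, z = 0, w = 1. Substituting into each constraint:
  (1) -3(0) + 3(0) - 2(0) - 2(1) = -2 ✓
  (2) x² = (0)² = 0, and 0 < 25 ✓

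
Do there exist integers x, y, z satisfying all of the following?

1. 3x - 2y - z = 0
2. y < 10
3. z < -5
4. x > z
Yes

Take x = 0, y = 3, z = -6. Substituting into each constraint:
  (1) 3(0) - 2(3) + 6 = 0 ✓
  (2) 3 < 10 ✓
  (3) -6 < -5 ✓
  (4) 0 > -6 ✓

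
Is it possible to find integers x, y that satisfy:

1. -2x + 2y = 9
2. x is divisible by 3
No

Even the single constraint (-2x + 2y = 9) is infeasible over the integers.

  - -2x + 2y = 9: every term on the left is divisible by 2, so the LHS ≡ 0 (mod 2), but the RHS 9 is not — no integer solution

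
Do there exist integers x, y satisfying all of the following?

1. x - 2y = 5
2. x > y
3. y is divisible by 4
Yes

Take x = 5, y = 0. Substituting into each constraint:
  (1) 5 - 2(0) = 5 ✓
  (2) 5 > 0 ✓
  (3) 0 = 4 × 0, remainder 0 ✓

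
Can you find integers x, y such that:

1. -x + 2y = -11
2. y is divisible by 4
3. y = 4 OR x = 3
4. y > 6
No

A contradictory subset is {-x + 2y = -11, y = 4 OR x = 3, y > 6}. No integer assignment can satisfy these jointly:

  - -x + 2y = -11: is a linear equation tying the variables together
  - y = 4 OR x = 3: forces a choice: either y = 4 or x = 3
  - y > 6: bounds one variable relative to a constant

Split on the disjunction (y = 4 OR x = 3):
  • If y = 4: this contradicts the bound y ≥ 7.
  • If x = 3: the equation forces y = -4, which contradicts the bound y ≥ 7.
Both branches are infeasible, so the system has no integer solution.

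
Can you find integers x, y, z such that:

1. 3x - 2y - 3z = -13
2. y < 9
Yes

Take x = 0, y = 5, z = 1. Substituting into each constraint:
  (1) 3(0) - 2(5) - 3(1) = -13 ✓
  (2) 5 < 9 ✓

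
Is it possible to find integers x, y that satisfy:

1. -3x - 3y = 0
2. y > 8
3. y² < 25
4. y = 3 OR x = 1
No

A contradictory subset is {-3x - 3y = 0, y > 8, y = 3 OR x = 1}. No integer assignment can satisfy these jointly:

  - -3x - 3y = 0: is a linear equation tying the variables together
  - y > 8: bounds one variable relative to a constant
  - y = 3 OR x = 1: forces a choice: either y = 3 or x = 1

Split on the disjunction (y = 3 OR x = 1):
  • If y = 3: this contradicts the bound y ≥ 9.
  • If x = 1: the equation forces y = -1, which contradicts the bound y ≥ 9.
Both branches are infeasible, so the system has no integer solution.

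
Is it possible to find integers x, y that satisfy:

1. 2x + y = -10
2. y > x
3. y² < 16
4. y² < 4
Yes

Take x = -5, y = 0. Substituting into each constraint:
  (1) 2(-5) + 0 = -10 ✓
  (2) 0 > -5 ✓
  (3) y² = (0)² = 0, and 0 < 16 ✓
  (4) y² = (0)² = 0, and 0 < 4 ✓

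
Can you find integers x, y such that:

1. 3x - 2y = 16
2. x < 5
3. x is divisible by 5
Yes

Take x = 0, y = -8. Substituting into each constraint:
  (1) 3(0) - 2(-8) = 16 ✓
  (2) 0 < 5 ✓
  (3) 0 = 5 × 0, remainder 0 ✓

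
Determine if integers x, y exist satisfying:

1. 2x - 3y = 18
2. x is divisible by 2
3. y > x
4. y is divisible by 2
Yes

Take x = -24, y = -22. Substituting into each constraint:
  (1) 2(-24) - 3(-22) = 18 ✓
  (2) -24 = 2 × -12, remainder 0 ✓
  (3) -22 > -24 ✓
  (4) -22 = 2 × -11, remainder 0 ✓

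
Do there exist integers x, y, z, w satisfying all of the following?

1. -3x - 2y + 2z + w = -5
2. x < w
Yes

Take x = 0, y = 3, z = 0, w = 1. Substituting into each constraint:
  (1) -3(0) - 2(3) + 2(0) + 1 = -5 ✓
  (2) 0 < 1 ✓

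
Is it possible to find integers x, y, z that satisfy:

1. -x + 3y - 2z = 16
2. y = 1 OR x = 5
Yes

Take x = -13, y = 1, z = 0. Substituting into each constraint:
  (1) 13 + 3(1) - 2(0) = 16 ✓
  (2) y = 1, target 1 ✓ (first branch holds)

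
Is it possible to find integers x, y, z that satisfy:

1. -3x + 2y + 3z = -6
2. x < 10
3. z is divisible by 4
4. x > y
Yes

Take x = -8, y = -9, z = -4. Substituting into each constraint:
  (1) -3(-8) + 2(-9) + 3(-4) = -6 ✓
  (2) -8 < 10 ✓
  (3) -4 = 4 × -1, remainder 0 ✓
  (4) -8 > -9 ✓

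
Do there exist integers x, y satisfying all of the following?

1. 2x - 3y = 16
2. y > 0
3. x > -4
Yes

Take x = 11, y = 2. Substituting into each constraint:
  (1) 2(11) - 3(2) = 16 ✓
  (2) 2 > 0 ✓
  (3) 11 > -4 ✓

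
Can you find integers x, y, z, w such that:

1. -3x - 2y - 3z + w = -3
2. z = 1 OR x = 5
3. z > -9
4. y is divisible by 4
Yes

Take x = 5, y = 0, z = 0, w = 12. Substituting into each constraint:
  (1) -3(5) - 2(0) - 3(0) + 12 = -3 ✓
  (2) x = 5, target 5 ✓ (second branch holds)
  (3) 0 > -9 ✓
  (4) 0 = 4 × 0, remainder 0 ✓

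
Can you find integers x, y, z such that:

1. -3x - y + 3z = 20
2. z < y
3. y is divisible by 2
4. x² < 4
Yes

Take x = 1, y = 16, z = 13. Substituting into each constraint:
  (1) -3(1) + (-16) + 3(13) = 20 ✓
  (2) 13 < 16 ✓
  (3) 16 = 2 × 8, remainder 0 ✓
  (4) x² = (1)² = 1, and 1 < 4 ✓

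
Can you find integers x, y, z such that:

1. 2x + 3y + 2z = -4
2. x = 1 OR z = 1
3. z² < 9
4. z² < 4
Yes

Take x = 1, y = -2, z = 0. Substituting into each constraint:
  (1) 2(1) + 3(-2) + 2(0) = -4 ✓
  (2) x = 1, target 1 ✓ (first branch holds)
  (3) z² = (0)² = 0, and 0 < 9 ✓
  (4) z² = (0)² = 0, and 0 < 4 ✓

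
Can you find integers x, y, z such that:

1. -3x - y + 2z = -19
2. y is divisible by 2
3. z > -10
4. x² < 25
Yes

Take x = 1, y = 16, z = 0. Substituting into each constraint:
  (1) -3(1) + (-16) + 2(0) = -19 ✓
  (2) 16 = 2 × 8, remainder 0 ✓
  (3) 0 > -10 ✓
  (4) x² = (1)² = 1, and 1 < 25 ✓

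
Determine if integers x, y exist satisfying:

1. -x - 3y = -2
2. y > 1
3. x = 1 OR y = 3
Yes

Take x = -7, y = 3. Substituting into each constraint:
  (1) 7 - 3(3) = -2 ✓
  (2) 3 > 1 ✓
  (3) y = 3, target 3 ✓ (second branch holds)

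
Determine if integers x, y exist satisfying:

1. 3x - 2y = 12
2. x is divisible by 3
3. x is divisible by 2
Yes

Take x = 0, y = -6. Substituting into each constraint:
  (1) 3(0) - 2(-6) = 12 ✓
  (2) 0 = 3 × 0, remainder 0 ✓
  (3) 0 = 2 × 0, remainder 0 ✓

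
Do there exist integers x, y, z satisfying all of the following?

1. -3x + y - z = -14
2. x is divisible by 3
Yes

Take x = 0, y = 0, z = 14. Substituting into each constraint:
  (1) -3(0) + 0 + (-14) = -14 ✓
  (2) 0 = 3 × 0, remainder 0 ✓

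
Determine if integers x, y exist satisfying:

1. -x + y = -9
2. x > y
Yes

Take x = 0, y = -9. Substituting into each constraint:
  (1) 0 + (-9) = -9 ✓
  (2) 0 > -9 ✓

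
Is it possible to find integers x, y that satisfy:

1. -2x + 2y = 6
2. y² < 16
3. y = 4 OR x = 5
No

The full constraint system is jointly infeasible over the integers. Each constraint and what it forces:

  - -2x + 2y = 6: is a linear equation tying the variables together
  - y² < 16: restricts y to |y| ≤ 3
  - y = 4 OR x = 5: forces a choice: either y = 4 or x = 5

Split on the disjunction (y = 4 OR x = 5):
  • If y = 4: this contradicts y² < 16, which requires |y| ≤ 3.
  • If x = 5: the equation forces y = 8, but y² < 16 requires |y| ≤ 3.
Both branches are infeasible, so the system has no integer solution.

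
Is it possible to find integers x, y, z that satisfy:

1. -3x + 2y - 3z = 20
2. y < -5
Yes

Take x = -12, y = -8, z = 0. Substituting into each constraint:
  (1) -3(-12) + 2(-8) - 3(0) = 20 ✓
  (2) -8 < -5 ✓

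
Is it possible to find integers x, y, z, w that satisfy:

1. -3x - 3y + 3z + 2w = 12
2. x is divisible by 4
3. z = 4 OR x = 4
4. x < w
Yes

Take x = 0, y = 2, z = 4, w = 3. Substituting into each constraint:
  (1) -3(0) - 3(2) + 3(4) + 2(3) = 12 ✓
  (2) 0 = 4 × 0, remainder 0 ✓
  (3) z = 4, target 4 ✓ (first branch holds)
  (4) 0 < 3 ✓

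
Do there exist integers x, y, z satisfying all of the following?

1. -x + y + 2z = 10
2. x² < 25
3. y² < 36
Yes

Take x = -2, y = 0, z = 4. Substituting into each constraint:
  (1) 2 + 0 + 2(4) = 10 ✓
  (2) x² = (-2)² = 4, and 4 < 25 ✓
  (3) y² = (0)² = 0, and 0 < 36 ✓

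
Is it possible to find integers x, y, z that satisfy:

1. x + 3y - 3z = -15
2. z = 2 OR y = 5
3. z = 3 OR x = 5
Yes

Take x = -21, y = 5, z = 3. Substituting into each constraint:
  (1) (-21) + 3(5) - 3(3) = -15 ✓
  (2) y = 5, target 5 ✓ (second branch holds)
  (3) z = 3, target 3 ✓ (first branch holds)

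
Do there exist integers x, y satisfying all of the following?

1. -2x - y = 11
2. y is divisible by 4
No

The full constraint system is jointly infeasible over the integers. Each constraint and what it forces:

  - -2x - y = 11: is a linear equation tying the variables together
  - y is divisible by 4: restricts y to multiples of 4

Modular obstruction: writing y = 4y', every remaining term of the linear equation is divisible by 2, so the left side is ≡ 0 (mod 2); but the right side 11 ≡ 1 (mod 2). No integers can satisfy it.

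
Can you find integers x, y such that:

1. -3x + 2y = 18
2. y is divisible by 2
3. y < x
Yes

Take x = -22, y = -24. Substituting into each constraint:
  (1) -3(-22) + 2(-24) = 18 ✓
  (2) -24 = 2 × -12, remainder 0 ✓
  (3) -24 < -22 ✓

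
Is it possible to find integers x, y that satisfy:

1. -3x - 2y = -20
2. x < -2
Yes

Take x = -4, y = 16. Substituting into each constraint:
  (1) -3(-4) - 2(16) = -20 ✓
  (2) -4 < -2 ✓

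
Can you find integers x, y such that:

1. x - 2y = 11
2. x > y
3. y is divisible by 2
Yes

Take x = 11, y = 0. Substituting into each constraint:
  (1) 11 - 2(0) = 11 ✓
  (2) 11 > 0 ✓
  (3) 0 = 2 × 0, remainder 0 ✓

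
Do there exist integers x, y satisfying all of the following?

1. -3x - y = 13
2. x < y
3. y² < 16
Yes

Take x = -4, y = -1. Substituting into each constraint:
  (1) -3(-4) + 1 = 13 ✓
  (2) -4 < -1 ✓
  (3) y² = (-1)² = 1, and 1 < 16 ✓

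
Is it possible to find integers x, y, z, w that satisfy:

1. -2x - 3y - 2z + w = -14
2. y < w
Yes

Take x = 10, y = -2, z = 0, w = 0. Substituting into each constraint:
  (1) -2(10) - 3(-2) - 2(0) + 0 = -14 ✓
  (2) -2 < 0 ✓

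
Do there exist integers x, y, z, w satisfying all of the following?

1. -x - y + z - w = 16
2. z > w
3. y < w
Yes

Take x = -15, y = 0, z = 2, w = 1. Substituting into each constraint:
  (1) 15 + 0 + 2 + (-1) = 16 ✓
  (2) 2 > 1 ✓
  (3) 0 < 1 ✓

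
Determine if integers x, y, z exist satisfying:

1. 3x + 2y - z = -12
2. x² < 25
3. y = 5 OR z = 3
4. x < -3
Yes

Take x = -4, y = 5, z = 10. Substituting into each constraint:
  (1) 3(-4) + 2(5) + (-10) = -12 ✓
  (2) x² = (-4)² = 16, and 16 < 25 ✓
  (3) y = 5, target 5 ✓ (first branch holds)
  (4) -4 < -3 ✓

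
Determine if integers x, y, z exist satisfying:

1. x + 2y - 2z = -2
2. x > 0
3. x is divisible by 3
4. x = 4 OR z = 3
Yes

Take x = 6, y = -1, z = 3. Substituting into each constraint:
  (1) 6 + 2(-1) - 2(3) = -2 ✓
  (2) 6 > 0 ✓
  (3) 6 = 3 × 2, remainder 0 ✓
  (4) z = 3, target 3 ✓ (second branch holds)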